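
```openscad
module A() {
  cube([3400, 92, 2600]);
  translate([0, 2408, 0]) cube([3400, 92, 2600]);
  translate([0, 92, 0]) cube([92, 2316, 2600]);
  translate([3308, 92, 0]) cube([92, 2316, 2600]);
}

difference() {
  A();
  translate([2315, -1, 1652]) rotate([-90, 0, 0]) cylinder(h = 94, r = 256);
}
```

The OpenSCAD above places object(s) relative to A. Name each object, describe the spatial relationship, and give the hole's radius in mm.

The subtracted cylinder has r = 256 mm.

A is a house frame. The house frame has a circular hole through its front wall. The hole's radius is 256 mm.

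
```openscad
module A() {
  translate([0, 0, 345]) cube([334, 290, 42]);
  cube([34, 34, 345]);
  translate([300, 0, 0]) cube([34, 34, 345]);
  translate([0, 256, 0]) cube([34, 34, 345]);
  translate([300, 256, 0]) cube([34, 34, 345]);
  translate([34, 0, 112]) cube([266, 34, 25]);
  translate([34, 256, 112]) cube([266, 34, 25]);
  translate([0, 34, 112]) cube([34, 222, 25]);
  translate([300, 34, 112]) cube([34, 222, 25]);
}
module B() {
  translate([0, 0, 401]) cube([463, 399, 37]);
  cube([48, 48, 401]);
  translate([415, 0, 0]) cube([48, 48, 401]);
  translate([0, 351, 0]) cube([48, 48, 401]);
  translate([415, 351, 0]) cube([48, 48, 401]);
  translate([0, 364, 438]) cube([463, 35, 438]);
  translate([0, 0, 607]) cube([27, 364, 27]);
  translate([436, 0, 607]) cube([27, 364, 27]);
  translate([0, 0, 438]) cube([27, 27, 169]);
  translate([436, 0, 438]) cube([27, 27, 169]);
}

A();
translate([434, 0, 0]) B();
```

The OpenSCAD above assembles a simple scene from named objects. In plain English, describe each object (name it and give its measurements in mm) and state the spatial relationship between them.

A is a four-legged stool. The seat is a 334×290×42 mm slab whose top surface is at z = 387 mm; four square legs, each 34×34 mm in cross-section, run from the floor (z = 0) to the underside of the seat, each flush with a corner of the seat. Four stretchers, 34 mm wide and 25 mm tall, connect adjacent legs with their undersides at z = 112 mm, each running between the inner faces of the legs it joins and aligned with the legs' outer faces on the other axis.

B is a chair: 463×399 mm seat, 37 mm thick, top at z = 438 mm, on four 48 mm square corner legs flush with the seat edges. A 35 mm thick backrest slab spans the full seat width, extending 438 mm above the seat top, its back face flush with the seat's +y edge. Two armrests of 27×27 mm section run along each side from the seat's front edge to the front of the backrest, top faces 196 mm above the seat top and outer faces flush with the seat's x-edges; a 27×27 mm post under the front of each armrest stands on the seat at the front corner.

The chair is on the floor beside the stool on its +x side.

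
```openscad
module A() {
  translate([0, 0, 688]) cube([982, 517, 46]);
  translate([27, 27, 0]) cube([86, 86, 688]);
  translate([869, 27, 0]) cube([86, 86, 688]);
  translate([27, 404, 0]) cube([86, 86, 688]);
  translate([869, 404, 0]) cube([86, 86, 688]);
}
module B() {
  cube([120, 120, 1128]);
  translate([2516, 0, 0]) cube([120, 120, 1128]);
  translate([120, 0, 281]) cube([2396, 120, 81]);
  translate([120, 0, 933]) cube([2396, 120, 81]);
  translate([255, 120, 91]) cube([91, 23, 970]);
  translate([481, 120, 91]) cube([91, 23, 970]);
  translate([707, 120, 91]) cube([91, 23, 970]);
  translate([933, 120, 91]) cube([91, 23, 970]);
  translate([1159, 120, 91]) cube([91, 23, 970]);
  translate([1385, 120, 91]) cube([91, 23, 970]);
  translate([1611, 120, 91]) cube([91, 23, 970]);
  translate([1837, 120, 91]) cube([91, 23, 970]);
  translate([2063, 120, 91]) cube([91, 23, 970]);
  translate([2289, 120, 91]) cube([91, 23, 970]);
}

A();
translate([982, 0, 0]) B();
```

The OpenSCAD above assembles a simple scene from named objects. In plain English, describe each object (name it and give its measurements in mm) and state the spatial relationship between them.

A is a rectangular dining table. The top is 982×517×46 mm with its upper surface at z = 734 mm. It stands on four 86×86 mm square legs, each inset 27 mm from the nearest pair of top edges, running from the floor to the underside of the top.

B is a fence section. Two 120×120 mm posts, 1128 mm tall, stand on the floor with a clear span of 2396 mm between their inner faces. Two horizontal rails of 120×81 mm section span the gap between the posts with their undersides at z = 281 mm and z = 933 mm, flush with the posts' −y face. 10 pickets, each 91 mm wide, 23 mm thick and 970 mm tall, are fixed to the +y face of the rails with their bottoms at z = 91 mm, evenly spaced across the span with equal gaps (rounded down to the nearest mm) at the −x end and between each pair — any rounding remainder accumulates at the +x end.

The fence section is against the table's +x side, with their −y faces flush.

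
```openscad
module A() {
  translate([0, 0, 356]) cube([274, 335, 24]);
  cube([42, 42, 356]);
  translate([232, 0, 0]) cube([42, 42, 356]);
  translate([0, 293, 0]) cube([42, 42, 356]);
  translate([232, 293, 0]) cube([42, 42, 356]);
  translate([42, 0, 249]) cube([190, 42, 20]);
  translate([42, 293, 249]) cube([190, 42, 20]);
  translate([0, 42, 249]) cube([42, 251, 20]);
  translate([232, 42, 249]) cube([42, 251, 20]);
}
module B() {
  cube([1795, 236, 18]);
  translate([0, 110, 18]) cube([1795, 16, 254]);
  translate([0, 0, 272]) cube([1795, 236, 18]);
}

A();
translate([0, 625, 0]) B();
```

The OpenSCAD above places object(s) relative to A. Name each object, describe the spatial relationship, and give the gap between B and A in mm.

The I-beam's nearest face is 290 mm from the stool's +y face.

A is a stool. B is an I-beam. The I-beam is on the floor beside the stool on its +y side. The gap between the I-beam and the stool is 290 mm.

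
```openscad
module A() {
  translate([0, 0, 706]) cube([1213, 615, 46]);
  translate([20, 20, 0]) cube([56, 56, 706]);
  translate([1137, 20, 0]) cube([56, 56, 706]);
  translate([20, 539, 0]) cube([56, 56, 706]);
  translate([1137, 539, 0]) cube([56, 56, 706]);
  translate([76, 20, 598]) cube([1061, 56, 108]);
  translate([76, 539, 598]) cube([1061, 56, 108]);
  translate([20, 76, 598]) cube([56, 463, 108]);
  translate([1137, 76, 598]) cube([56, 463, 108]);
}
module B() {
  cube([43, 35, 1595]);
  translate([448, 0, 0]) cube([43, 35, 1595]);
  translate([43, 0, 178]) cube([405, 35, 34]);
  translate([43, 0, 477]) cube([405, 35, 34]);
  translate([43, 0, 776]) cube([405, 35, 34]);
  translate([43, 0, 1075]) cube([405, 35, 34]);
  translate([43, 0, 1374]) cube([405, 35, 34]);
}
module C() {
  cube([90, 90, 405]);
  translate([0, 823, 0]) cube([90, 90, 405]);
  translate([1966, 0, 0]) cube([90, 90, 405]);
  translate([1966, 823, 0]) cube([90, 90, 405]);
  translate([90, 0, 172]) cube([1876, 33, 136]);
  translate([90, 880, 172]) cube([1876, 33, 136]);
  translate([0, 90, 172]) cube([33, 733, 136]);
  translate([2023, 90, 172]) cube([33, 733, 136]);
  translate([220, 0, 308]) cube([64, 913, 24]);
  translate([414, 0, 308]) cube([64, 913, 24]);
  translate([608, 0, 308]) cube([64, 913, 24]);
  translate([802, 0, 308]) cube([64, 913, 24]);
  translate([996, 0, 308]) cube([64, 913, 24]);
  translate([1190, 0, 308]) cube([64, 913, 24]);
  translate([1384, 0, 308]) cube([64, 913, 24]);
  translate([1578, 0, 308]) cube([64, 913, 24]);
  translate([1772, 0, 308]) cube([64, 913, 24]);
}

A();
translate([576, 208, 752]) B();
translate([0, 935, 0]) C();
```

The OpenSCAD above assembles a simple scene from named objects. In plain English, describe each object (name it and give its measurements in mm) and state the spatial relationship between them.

A is a table with a 1213×615 mm rectangular top, 46 mm thick, top surface at z = 752 mm, supported by four 56×56 mm square legs, each inset 20 mm from the nearest pair of top edges, running from the floor. Four apron rails, 56 mm thick and 108 mm tall, run between adjacent legs with their top edges flush with the underside of the top and their outer faces flush with the legs' outer faces.

B is a straight ladder. Two 43×35 mm vertical rails, 1595 mm tall, stand 491 mm apart (outside-to-outside) with their front faces coplanar on the −y side. 5 rungs, each 35 mm deep and 34 mm tall, span between the inner faces of the rails, front faces flush with the rails. The lowest rung's underside is at z = 178 mm and rungs are spaced 299 mm apart (underside to underside).

C is a bed frame 2056 mm long (x) by 913 mm wide (y). Four 90×90 mm corner posts, 405 mm tall, at the corners of the footprint. Four rails of 33 mm thickness and 136 mm height run between adjacent posts with their undersides at z = 172 mm, their outer faces flush with the outside of the frame (the two x-running rails run between the posts' inner faces; the two y-running rails run between the posts' inner faces). 9 slats, each 64 mm wide (x) and 24 mm thick, lie across the top of the two x-running rails, running the full 913 mm width of the frame in y; the slats are evenly spaced along x between the inner faces of the end posts with equal gaps (rounded down to the nearest mm) at the −x end and between each pair — any rounding remainder accumulates at the +x end.

The ladder is on top of the table. The bed frame is on the floor beside the table on its +y side.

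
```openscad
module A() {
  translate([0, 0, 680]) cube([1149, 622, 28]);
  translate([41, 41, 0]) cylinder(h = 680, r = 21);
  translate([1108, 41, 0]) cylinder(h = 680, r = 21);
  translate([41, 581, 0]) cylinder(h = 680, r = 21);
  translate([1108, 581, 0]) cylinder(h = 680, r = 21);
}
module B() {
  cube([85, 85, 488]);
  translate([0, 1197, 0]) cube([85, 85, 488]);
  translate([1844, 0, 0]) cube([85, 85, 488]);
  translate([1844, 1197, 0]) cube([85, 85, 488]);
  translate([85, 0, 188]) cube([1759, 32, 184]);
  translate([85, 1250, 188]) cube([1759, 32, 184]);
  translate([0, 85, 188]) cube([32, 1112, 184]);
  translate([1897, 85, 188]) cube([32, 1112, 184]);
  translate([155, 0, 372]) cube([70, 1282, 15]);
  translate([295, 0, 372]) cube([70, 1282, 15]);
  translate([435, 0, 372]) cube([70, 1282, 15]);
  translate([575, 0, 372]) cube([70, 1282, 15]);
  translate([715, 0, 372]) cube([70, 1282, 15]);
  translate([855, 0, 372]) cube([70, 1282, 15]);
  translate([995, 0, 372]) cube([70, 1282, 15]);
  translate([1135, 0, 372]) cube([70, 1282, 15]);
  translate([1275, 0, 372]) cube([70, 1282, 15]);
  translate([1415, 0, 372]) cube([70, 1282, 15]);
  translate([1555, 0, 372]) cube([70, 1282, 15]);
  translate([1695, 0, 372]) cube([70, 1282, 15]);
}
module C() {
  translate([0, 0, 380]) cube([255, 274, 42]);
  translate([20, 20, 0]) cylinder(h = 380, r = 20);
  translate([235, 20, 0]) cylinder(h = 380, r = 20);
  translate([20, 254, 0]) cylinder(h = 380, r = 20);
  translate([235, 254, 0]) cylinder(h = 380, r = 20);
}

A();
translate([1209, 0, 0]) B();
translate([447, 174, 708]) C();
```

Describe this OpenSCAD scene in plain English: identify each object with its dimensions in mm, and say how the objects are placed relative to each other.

A is a table: top 1149 mm (x) × 622 mm (y), 28 mm thick, upper face at z = 708 mm, on four round legs of 42 mm diameter, each leg's bounding box inset 20 mm from the nearest pair of top edges, running from z = 0 to the bottom of the top.

B is a bed frame 1929 mm long (x) by 1282 mm wide (y). Four 85×85 mm corner posts, 488 mm tall, at the corners of the footprint. Four rails of 32 mm thickness and 184 mm height run between adjacent posts with their undersides at z = 188 mm, their outer faces flush with the outside of the frame (the two x-running rails run between the posts' inner faces; the two y-running rails run between the posts' inner faces). 12 slats, each 70 mm wide (x) and 15 mm thick, lie across the top of the two x-running rails, running the full 1282 mm width of the frame in y; the slats are evenly spaced along x between the inner faces of the end posts with equal gaps (rounded down to the nearest mm) at the −x end and between each pair — any rounding remainder accumulates at the +x end.

C is a simple wooden stool: a rectangular seat 255 mm (x) by 274 mm (y), 42 mm thick, top face at z = 422 mm, on four round legs, each 40 mm in diameter. The legs rest on z = 0, each leg's axis is inset half a diameter from the nearest pair of seat edges (so the leg's bounding box is flush with the corner).

The bed frame is on the floor beside the table on its +x side. The stool is on top of the table, centred.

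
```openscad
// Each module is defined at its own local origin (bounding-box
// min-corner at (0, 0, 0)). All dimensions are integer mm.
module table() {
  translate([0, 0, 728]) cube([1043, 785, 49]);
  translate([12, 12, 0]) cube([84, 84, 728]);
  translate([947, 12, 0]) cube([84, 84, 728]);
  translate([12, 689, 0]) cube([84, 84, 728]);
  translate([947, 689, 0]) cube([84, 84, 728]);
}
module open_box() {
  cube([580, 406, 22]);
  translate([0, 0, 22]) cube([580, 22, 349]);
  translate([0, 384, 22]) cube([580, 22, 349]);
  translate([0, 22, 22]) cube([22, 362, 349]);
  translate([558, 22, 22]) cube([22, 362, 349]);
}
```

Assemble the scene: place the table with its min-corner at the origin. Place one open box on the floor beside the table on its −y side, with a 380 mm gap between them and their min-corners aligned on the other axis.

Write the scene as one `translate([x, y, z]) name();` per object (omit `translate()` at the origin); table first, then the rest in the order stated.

table();
translate([0, -786, 0]) open_box();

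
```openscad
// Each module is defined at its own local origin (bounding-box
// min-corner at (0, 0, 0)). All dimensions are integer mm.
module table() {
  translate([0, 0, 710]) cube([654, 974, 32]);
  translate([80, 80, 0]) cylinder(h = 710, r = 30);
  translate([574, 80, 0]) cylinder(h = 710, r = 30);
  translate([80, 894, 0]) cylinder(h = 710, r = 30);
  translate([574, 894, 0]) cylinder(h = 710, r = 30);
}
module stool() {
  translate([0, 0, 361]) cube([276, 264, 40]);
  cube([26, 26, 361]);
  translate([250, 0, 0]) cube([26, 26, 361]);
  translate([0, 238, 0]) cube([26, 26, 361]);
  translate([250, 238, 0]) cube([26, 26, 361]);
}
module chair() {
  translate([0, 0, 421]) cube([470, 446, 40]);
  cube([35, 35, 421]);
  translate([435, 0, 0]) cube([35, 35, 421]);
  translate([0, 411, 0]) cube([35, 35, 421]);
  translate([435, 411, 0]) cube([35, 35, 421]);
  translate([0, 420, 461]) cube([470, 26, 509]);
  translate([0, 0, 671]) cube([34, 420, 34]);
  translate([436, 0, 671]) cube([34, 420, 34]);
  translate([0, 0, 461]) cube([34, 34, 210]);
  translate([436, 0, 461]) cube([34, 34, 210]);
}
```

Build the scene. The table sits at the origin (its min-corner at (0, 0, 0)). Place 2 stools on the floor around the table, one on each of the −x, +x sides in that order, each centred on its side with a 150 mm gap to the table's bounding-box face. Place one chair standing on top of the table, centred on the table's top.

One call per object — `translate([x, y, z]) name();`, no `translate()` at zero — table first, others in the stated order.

table();
translate([-426, 355, 0]) stool();
translate([804, 355, 0]) stool();
translate([92, 264, 742]) chair();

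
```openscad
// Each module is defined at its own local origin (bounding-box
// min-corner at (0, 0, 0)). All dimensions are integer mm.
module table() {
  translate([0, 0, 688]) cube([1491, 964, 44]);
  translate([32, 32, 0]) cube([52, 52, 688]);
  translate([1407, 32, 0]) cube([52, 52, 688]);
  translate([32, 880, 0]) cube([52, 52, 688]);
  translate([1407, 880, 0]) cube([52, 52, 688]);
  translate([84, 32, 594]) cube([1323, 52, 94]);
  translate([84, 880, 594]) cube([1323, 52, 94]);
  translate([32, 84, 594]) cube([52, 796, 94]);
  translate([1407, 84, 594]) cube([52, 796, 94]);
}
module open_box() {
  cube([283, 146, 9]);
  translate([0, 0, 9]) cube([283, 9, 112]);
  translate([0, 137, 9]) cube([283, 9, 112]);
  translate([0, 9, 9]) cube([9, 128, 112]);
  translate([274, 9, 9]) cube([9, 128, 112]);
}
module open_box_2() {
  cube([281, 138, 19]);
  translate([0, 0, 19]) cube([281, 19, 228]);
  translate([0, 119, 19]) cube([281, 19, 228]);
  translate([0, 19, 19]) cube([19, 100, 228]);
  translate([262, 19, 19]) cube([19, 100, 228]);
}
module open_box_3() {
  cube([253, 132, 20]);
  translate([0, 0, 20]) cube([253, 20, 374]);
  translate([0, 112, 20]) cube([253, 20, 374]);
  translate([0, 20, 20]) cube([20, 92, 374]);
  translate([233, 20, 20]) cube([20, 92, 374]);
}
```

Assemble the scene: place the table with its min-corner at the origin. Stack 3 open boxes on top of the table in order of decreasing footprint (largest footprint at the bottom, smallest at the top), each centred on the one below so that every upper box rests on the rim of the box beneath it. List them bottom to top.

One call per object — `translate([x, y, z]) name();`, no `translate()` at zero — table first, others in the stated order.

table();
translate([604, 409, 732]) open_box();
translate([605, 413, 853]) open_box_2();
translate([619, 416, 1100]) open_box_3();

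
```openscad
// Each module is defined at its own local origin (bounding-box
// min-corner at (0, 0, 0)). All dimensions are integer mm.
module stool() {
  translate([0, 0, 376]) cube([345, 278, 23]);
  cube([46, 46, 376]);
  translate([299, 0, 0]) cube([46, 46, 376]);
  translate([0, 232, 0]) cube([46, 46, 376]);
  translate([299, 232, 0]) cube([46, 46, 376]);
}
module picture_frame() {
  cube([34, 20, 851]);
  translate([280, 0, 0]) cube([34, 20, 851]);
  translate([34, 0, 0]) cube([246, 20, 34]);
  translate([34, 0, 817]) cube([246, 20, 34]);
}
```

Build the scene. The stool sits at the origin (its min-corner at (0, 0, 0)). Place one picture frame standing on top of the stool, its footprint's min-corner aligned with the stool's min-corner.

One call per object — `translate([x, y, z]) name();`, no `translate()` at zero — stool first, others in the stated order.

stool();
translate([0, 0, 399]) picture_frame();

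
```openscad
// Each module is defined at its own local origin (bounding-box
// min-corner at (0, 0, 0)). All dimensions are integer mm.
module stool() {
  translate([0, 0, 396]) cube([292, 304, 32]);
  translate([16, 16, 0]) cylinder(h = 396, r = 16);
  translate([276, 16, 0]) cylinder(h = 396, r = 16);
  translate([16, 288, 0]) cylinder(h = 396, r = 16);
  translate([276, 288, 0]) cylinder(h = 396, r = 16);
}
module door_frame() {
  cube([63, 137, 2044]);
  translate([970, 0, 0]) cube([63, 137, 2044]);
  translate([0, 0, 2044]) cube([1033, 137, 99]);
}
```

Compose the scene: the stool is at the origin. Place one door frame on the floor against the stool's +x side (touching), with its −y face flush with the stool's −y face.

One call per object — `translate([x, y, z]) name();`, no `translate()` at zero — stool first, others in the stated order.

stool();
translate([292, 0, 0]) door_frame();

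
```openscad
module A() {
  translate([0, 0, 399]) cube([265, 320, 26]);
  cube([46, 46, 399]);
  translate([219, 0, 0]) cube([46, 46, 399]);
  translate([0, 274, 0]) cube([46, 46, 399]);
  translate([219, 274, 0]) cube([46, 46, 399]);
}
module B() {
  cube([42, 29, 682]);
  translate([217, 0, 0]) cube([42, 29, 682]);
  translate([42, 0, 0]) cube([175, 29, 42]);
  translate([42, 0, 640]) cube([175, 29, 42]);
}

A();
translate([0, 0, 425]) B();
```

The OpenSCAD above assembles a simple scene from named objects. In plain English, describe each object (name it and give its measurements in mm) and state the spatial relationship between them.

A is a four-legged stool. The seat is 265×320 mm, 26 mm thick, top at z = 425 mm. It stands on four square legs, each 46×46 mm in cross-section, from z = 0 to the seat underside, each flush with a corner of the seat.

B is a rectangular picture frame lying in the x–z plane (depth along y). The opening is 175 mm wide (x) by 598 mm tall (z), surrounded by a border 42 mm wide on all four sides. The frame is 29 mm deep and is made of two full-height vertical stiles with two horizontal rails fitted between them.

The picture frame is on top of the stool.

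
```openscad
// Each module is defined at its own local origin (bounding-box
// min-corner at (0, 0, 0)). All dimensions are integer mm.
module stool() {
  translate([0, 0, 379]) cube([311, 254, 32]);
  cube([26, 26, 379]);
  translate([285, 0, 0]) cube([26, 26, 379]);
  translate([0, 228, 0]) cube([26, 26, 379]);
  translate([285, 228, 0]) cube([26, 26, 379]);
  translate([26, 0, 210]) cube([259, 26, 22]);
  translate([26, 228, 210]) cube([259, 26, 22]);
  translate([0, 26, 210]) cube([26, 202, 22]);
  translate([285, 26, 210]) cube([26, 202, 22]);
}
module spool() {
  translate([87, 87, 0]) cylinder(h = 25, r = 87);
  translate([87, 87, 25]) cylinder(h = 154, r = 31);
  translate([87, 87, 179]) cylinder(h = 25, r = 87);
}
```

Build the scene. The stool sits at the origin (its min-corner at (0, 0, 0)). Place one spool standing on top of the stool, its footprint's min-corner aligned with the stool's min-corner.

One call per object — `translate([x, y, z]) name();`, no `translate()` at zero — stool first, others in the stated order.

stool();
translate([0, 0, 411]) spool();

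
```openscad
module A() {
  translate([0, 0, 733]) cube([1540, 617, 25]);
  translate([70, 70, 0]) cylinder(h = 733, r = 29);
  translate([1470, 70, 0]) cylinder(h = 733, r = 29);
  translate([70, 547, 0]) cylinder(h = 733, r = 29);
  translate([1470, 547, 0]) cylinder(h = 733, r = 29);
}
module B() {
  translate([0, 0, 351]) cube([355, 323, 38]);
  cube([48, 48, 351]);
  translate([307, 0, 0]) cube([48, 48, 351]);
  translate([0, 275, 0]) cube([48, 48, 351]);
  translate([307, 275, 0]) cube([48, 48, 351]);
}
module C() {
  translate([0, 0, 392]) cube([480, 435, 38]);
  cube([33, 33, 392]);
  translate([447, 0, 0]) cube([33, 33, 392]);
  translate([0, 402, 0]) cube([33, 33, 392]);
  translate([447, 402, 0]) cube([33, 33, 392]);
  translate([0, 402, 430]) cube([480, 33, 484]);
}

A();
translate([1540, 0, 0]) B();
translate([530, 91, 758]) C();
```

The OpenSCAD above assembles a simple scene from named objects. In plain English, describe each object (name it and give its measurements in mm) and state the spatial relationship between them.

A is a rectangular dining table. The top is 1540×617×25 mm with its upper surface at z = 758 mm. It stands on four round legs of 58 mm diameter, each leg's bounding box inset 41 mm from the nearest pair of top edges, running from the floor to the underside of the top.

B is a four-legged stool. The seat is 355×323 mm, 38 mm thick, top at z = 389 mm. It stands on four square legs, each 48×48 mm in cross-section, from z = 0 to the seat underside, each flush with a corner of the seat.

C is a chair. The seat is a 480×435×38 mm slab with its top at z = 430 mm, on four 33×33 mm corner legs (flush with the seat edges, standing on z = 0). A flat backrest 33 mm thick, 484 mm tall, spans the full seat width and rises from the seat top along its +y edge, rear face flush with the rear of the seat.

The stool is against the table's +x side, with their −y faces flush. The chair is on top of the table, centred.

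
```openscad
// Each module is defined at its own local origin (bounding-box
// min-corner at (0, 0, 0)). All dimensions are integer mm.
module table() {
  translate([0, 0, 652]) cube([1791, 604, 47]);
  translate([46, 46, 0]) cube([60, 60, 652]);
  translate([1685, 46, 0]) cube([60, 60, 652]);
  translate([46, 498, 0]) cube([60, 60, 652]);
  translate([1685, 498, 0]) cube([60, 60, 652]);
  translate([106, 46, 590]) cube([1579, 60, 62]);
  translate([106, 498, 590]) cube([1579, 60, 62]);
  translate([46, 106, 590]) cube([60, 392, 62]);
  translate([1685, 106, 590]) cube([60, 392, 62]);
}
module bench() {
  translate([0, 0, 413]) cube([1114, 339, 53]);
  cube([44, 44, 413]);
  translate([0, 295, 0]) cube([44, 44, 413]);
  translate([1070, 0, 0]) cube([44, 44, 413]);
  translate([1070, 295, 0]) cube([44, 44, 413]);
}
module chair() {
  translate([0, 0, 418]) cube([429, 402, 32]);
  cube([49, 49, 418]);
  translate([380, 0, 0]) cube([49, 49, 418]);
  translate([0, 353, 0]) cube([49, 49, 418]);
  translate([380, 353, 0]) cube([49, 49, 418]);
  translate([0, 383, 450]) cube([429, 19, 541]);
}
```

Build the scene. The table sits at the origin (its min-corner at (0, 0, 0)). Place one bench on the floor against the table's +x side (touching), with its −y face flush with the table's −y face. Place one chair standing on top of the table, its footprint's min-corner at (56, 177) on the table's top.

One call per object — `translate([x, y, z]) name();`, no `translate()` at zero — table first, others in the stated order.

table();
translate([1791, 0, 0]) bench();
translate([56, 177, 699]) chair();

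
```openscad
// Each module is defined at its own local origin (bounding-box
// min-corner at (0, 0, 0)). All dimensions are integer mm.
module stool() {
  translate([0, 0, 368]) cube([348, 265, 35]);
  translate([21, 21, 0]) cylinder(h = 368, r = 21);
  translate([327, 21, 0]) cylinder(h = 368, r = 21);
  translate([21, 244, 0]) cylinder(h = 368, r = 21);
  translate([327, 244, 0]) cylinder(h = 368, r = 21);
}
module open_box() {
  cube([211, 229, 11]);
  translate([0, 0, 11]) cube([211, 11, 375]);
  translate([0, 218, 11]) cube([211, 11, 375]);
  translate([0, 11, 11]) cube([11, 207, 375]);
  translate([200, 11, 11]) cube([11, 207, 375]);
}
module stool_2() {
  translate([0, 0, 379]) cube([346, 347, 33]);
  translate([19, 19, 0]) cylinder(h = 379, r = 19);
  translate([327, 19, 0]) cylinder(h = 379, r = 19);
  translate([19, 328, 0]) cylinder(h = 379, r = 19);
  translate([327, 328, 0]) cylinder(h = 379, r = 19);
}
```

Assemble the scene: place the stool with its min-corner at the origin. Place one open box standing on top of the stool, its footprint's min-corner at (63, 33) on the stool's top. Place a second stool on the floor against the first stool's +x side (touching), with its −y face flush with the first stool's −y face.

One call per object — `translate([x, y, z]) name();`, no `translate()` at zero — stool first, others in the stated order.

stool();
translate([63, 33, 403]) open_box();
translate([348, 0, 0]) stool_2();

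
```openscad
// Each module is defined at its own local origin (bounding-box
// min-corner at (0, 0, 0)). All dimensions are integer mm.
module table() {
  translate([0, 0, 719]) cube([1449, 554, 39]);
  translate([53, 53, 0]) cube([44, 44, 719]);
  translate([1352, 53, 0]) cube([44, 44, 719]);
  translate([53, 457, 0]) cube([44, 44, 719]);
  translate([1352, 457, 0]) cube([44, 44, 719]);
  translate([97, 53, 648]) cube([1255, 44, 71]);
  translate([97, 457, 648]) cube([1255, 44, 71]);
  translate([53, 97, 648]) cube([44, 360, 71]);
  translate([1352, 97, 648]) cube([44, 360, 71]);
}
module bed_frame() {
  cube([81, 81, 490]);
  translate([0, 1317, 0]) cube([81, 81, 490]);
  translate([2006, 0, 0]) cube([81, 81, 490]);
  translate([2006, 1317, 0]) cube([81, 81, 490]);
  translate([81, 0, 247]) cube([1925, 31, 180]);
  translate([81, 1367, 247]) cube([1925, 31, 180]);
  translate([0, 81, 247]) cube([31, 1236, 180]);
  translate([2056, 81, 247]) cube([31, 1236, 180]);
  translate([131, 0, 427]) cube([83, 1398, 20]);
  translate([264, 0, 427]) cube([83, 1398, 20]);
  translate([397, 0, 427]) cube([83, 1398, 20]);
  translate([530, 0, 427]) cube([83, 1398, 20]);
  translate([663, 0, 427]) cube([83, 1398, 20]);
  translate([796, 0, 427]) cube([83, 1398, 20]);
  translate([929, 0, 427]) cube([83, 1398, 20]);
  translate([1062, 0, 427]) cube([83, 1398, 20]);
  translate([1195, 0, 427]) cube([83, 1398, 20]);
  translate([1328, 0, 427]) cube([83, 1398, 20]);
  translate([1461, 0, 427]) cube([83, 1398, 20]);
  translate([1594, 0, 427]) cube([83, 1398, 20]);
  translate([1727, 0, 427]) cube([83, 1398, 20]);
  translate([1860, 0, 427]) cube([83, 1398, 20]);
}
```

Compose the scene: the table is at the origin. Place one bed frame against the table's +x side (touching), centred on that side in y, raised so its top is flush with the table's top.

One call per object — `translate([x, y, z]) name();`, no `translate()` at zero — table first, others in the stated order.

table();
translate([1449, -422, 268]) bed_frame();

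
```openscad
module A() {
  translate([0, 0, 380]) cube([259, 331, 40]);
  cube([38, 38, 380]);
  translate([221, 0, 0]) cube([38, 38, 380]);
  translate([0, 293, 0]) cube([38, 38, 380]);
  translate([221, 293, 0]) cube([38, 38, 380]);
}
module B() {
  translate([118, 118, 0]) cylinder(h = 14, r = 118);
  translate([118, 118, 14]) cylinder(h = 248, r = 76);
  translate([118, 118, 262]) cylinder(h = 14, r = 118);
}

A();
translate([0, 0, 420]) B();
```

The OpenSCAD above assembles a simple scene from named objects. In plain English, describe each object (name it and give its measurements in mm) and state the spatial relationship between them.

A is a four-legged stool. The seat is a 259×331×40 mm slab whose top surface is at z = 420 mm; four square legs, each 38×38 mm in cross-section, run from the floor (z = 0) to the underside of the seat, each flush with a corner of the seat.

B is a spool: two coaxial disc flanges of radius 118 mm and thickness 14 mm, joined by a core cylinder of radius 76 mm and height 248 mm. The lower flange rests on z = 0 and the three cylinders share a vertical axis.

The spool is on top of the stool.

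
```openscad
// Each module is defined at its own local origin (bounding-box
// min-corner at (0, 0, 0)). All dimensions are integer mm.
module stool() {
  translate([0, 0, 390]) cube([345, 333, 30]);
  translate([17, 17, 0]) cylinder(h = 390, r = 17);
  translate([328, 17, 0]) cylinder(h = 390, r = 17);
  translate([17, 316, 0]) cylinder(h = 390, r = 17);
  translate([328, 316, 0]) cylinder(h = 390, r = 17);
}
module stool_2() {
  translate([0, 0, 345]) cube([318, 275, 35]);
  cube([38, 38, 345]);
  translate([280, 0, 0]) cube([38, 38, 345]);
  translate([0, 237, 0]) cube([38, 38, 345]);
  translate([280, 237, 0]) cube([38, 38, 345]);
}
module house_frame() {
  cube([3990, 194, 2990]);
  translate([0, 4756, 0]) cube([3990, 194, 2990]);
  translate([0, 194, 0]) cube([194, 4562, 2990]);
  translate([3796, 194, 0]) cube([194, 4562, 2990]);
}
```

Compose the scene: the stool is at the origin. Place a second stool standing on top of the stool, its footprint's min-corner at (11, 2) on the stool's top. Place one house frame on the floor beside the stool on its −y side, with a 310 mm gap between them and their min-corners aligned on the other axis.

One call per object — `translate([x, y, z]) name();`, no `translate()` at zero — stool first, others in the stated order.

stool();
translate([11, 2, 420]) stool_2();
translate([0, -5260, 0]) house_frame();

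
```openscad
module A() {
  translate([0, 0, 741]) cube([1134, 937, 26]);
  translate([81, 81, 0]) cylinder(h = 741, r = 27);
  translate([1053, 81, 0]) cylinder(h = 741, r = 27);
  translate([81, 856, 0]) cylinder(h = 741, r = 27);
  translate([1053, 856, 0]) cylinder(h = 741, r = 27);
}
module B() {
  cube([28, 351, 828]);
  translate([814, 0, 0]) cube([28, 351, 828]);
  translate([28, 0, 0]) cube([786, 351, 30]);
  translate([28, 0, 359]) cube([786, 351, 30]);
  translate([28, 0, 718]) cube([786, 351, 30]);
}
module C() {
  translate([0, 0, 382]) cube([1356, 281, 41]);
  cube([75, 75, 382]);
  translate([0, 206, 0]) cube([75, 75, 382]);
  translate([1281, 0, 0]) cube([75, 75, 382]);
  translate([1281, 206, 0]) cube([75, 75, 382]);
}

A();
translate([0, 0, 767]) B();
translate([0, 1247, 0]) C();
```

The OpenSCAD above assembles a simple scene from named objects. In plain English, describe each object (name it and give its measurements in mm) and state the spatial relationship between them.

A is a rectangular dining table. The top is 1134×937×26 mm with its upper surface at z = 767 mm. It stands on four round legs of 54 mm diameter, each leg's bounding box inset 54 mm from the nearest pair of top edges, running from the floor to the underside of the top.

B is a bookshelf 842 mm wide overall, 351 mm deep and 828 mm tall. The two sides are 28 mm thick vertical panels. 3 horizontal shelves of 30 mm thickness span between the inner faces of the sides; the lowest shelf sits on the floor and shelves are stacked with a clear vertical gap of 329 mm between each pair.

C is a bench: a 1356×281 mm seat slab, 41 mm thick, top at z = 423 mm, on four 75×75 mm square legs flush with the seat corners and standing on z = 0.

The bookshelf is on top of the table. The bench is on the floor beside the table on its +y side.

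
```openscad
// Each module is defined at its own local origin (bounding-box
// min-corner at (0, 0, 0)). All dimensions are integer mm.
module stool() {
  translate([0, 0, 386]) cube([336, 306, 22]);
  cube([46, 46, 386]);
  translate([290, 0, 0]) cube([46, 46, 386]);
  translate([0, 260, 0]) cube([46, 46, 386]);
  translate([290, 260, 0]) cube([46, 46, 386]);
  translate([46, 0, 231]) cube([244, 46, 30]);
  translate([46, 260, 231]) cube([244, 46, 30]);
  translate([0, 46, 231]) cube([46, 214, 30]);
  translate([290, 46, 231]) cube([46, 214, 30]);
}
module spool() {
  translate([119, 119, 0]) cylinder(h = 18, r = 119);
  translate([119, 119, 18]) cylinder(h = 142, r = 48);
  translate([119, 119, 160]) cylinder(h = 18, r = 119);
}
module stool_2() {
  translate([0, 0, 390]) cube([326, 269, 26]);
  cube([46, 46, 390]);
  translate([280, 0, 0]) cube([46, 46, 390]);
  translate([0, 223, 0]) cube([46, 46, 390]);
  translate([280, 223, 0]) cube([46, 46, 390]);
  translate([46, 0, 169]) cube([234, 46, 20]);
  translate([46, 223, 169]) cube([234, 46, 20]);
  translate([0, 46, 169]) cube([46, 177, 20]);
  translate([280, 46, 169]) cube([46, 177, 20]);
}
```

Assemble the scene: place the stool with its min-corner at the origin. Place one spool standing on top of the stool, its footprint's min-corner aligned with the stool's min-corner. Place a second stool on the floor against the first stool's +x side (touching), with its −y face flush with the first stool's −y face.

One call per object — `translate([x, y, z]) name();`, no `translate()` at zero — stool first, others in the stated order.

stool();
translate([0, 0, 408]) spool();
translate([336, 0, 0]) stool_2();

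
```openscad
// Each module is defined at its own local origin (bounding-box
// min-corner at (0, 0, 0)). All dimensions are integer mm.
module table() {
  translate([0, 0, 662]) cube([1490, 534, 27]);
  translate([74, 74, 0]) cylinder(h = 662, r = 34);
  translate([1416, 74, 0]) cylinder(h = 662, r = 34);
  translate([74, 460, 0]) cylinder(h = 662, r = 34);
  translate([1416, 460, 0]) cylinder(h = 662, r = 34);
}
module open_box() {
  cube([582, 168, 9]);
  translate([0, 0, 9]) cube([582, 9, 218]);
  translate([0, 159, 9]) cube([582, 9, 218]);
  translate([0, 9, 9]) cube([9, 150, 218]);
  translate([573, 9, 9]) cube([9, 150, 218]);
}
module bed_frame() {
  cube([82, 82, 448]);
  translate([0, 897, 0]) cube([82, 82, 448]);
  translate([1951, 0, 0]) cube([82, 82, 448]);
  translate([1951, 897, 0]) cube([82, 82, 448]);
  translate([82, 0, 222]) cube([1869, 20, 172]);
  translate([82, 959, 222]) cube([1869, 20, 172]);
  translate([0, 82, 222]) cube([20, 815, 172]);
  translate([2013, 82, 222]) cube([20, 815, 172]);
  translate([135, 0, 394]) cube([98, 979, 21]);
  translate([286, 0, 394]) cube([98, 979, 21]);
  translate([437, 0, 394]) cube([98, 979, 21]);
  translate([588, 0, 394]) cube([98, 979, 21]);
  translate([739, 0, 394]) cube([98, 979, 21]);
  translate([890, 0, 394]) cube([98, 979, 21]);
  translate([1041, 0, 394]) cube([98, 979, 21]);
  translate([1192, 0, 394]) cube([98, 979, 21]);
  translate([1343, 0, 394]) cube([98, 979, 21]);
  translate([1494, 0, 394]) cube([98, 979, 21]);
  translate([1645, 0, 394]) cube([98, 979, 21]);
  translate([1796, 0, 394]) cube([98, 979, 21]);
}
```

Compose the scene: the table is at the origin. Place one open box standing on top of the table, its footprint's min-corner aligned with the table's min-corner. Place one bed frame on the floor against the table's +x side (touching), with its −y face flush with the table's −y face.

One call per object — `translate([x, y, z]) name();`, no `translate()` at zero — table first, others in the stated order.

table();
translate([0, 0, 689]) open_box();
translate([1490, 0, 0]) bed_frame();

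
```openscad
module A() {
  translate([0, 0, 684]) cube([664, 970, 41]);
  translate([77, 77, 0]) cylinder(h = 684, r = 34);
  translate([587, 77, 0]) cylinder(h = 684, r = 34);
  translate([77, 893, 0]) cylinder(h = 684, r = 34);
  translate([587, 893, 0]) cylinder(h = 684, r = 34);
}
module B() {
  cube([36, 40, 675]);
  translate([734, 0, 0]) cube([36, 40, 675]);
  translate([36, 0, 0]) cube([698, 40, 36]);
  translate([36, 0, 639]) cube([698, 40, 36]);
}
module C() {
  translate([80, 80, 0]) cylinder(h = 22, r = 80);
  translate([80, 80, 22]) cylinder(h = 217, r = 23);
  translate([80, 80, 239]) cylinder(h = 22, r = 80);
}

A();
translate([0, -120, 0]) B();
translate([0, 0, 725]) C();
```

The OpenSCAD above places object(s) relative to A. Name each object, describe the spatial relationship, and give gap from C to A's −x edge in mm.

The spool's min-x is at 0; the table's min-x is 0; gap = 0 mm.

A is a table. B is a picture frame. C is a spool. The picture frame is on the floor beside the table on its −y side. The spool is on top of the table. The gap from the spool to the table's −x edge is 0 mm.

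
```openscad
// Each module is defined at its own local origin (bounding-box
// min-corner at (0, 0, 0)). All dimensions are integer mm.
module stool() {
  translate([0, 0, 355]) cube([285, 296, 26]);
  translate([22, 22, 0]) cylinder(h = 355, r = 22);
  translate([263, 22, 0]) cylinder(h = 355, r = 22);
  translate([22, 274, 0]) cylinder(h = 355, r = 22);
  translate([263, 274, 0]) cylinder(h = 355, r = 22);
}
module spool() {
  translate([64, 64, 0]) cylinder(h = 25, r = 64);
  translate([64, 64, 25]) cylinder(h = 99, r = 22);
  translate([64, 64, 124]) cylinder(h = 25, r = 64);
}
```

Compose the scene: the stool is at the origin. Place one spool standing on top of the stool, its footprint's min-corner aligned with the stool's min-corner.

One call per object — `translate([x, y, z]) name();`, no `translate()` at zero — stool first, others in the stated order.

stool();
translate([0, 0, 381]) spool();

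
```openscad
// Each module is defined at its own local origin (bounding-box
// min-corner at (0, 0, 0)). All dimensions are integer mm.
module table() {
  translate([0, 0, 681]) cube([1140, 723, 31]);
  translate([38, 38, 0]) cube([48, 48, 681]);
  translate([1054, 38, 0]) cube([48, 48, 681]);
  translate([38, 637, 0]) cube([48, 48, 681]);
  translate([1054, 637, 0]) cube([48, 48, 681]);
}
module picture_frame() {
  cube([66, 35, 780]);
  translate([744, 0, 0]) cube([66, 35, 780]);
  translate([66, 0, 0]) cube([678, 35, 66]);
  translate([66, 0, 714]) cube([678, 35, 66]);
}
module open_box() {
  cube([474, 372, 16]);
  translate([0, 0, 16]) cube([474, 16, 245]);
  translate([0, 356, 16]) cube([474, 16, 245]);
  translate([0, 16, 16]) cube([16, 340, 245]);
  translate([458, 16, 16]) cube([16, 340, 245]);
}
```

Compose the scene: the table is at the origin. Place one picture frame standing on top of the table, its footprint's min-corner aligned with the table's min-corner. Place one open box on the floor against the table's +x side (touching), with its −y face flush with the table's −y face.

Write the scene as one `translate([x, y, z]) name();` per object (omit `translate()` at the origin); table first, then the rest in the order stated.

table();
translate([0, 0, 712]) picture_frame();
translate([1140, 0, 0]) open_box();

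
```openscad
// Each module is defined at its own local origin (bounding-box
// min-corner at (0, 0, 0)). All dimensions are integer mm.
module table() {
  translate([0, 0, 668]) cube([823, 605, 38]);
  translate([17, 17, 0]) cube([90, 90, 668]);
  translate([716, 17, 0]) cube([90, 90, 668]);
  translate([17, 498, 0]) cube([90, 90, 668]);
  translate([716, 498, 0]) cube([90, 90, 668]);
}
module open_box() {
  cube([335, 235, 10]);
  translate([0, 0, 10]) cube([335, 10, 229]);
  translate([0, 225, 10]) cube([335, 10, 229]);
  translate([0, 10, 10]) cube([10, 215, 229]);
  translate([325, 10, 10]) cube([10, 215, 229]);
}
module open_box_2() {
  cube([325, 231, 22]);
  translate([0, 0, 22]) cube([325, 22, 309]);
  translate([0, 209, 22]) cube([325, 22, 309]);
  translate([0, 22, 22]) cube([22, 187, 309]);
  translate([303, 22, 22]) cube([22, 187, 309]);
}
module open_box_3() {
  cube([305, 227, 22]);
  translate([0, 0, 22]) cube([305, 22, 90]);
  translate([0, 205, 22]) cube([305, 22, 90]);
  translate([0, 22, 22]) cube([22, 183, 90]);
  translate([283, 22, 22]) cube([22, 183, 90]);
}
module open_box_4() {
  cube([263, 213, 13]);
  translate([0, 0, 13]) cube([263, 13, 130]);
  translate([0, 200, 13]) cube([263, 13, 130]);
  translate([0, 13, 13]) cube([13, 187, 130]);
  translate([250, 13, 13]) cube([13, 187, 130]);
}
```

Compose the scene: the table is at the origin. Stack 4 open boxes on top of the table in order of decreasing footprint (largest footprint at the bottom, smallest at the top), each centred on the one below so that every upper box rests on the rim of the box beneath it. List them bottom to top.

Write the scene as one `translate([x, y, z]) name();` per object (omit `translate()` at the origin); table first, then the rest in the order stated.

table();
translate([244, 185, 706]) open_box();
translate([249, 187, 945]) open_box_2();
translate([259, 189, 1276]) open_box_3();
translate([280, 196, 1388]) open_box_4();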